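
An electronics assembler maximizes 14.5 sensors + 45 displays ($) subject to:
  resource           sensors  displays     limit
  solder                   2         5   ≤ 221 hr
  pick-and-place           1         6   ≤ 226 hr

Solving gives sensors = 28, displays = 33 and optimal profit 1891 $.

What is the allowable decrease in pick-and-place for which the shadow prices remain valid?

115.5

Binding constraints: solder, pick-and-place. The basis is B = [[2,5],[1,6]] with det 7.
Per unit decrease in pick-and-place, x* moves by d = (0.7143, -0.2857).
The basis stays optimal until displays reaches 0; allowable decrease = 115.5 hr.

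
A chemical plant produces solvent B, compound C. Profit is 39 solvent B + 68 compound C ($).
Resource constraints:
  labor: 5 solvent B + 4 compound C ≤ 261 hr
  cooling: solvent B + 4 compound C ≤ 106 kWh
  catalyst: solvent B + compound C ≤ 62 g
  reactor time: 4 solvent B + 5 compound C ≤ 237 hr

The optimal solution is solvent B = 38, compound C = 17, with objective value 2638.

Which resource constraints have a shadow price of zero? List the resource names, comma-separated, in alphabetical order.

labor: 258/261 (slack 3)
cooling: 106/106 (binding)
catalyst: 55/62 (slack 7)
reactor time: 237/237 (binding)
By complementary slackness, a constraint with positive slack has shadow price 0 → catalyst, labor.

catalyst, labor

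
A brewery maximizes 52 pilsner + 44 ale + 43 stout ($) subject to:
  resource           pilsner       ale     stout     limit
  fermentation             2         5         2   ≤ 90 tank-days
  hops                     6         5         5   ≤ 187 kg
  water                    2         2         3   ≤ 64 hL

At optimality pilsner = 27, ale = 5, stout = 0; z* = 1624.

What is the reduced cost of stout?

-3

At the optimum: fermentation uses 79 of 90 (slack = 11); hops uses 187 of 187 (binding); water uses 64 of 64 (binding).
By complementary slackness, y = 0 for the non-binding constraint.
The binding rows give the dual system: 6·y_hops + 2·y_water = 52 and 5·y_hops + 2·y_water = 44.
→ y_hops = 8 and y_water = 2.
Reduced cost of stout: c₃ − yᵀa₃ = 43 − (8·5 + 2·3) = 43 − 46 = -3.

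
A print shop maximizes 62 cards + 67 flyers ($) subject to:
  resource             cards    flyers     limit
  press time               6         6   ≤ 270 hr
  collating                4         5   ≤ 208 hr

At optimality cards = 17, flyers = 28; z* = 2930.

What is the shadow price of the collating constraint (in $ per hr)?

5

Both press time and collating are binding at x*.
Dual feasibility on the basic columns requires 6·y_press time + 4·y_collating = 62, 6·y_press time + 5·y_collating = 67.
Solving: y_press time = 7, y_collating = 5.
Shadow price of collating = 5.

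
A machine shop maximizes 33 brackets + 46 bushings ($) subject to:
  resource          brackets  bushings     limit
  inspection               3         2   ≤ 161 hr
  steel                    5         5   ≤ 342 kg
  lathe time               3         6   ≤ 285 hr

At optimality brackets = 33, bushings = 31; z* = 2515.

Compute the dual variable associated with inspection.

5

Binding: inspection and lathe time. Non-binding: steel (22 unused).
Slack constraints have shadow price 0 (complementary slackness).
The binding rows give the dual system: 3·y_inspection + 3·y_lathe time = 33 and 2·y_inspection + 6·y_lathe time = 46.
→ y_inspection = 5 and y_lathe time = 6.
Shadow price of inspection = 5.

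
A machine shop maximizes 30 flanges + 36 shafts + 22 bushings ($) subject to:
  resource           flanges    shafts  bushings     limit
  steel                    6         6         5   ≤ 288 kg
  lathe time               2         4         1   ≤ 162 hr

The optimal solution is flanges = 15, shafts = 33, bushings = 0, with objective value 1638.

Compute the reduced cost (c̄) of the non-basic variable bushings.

-1

At the optimum: steel uses 288 of 288 (binding); lathe time uses 162 of 162 (binding).
From A_Bᵀ y = c: 6·y_steel + 2·y_lathe time = 30; 6·y_steel + 4·y_lathe time = 36.
This yields shadow prices y_steel = 4, y_lathe time = 3.
Reduced cost of bushings: c₃ − yᵀa₃ = 22 − (4·5 + 3·1) = 22 − 23 = -1.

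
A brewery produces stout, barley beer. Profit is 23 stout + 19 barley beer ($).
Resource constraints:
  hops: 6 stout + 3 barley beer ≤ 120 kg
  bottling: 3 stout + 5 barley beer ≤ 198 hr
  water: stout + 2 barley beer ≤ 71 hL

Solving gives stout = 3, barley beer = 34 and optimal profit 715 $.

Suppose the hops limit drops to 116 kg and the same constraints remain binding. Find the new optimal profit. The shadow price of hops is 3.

703

Δb = -4, so new z* = 715 + (3)·(-4) = 715 − 12 = 703.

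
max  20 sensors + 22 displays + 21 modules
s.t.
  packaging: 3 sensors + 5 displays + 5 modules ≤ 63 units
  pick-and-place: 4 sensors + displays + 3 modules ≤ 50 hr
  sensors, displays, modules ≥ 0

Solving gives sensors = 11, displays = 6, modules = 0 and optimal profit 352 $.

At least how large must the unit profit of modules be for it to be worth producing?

26

Both packaging and pick-and-place are binding at x*.
The binding rows give the dual system: 3·y_packaging + 4·y_pick-and-place = 20 and 5·y_packaging + 1·y_pick-and-place = 22.
This yields shadow prices y_packaging = 4, y_pick-and-place = 2.
modules enters the basis when its profit ≥ yᵀa₃ = 4·5 + 2·3 = 26.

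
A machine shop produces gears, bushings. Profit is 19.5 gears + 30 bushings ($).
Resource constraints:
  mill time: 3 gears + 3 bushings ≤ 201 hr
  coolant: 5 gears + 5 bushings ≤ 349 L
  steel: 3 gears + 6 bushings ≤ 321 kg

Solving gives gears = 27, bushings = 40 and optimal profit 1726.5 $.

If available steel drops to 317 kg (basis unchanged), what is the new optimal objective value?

1712.5

At the optimum: mill time uses 201 of 201 (binding); coolant uses 335 of 349 (slack = 14); steel uses 321 of 321 (binding).
By complementary slackness, y = 0 for the non-binding constraint.
The binding rows give the dual system: 3·y_mill time + 3·y_steel = 19.5 and 3·y_mill time + 6·y_steel = 30.
This yields shadow prices y_mill time = 3, y_steel = 3.5.
Δz = y_steel·Δb = 3.5 × (-4) = -14, so new z* = 1726.5 − 14 = 1712.5.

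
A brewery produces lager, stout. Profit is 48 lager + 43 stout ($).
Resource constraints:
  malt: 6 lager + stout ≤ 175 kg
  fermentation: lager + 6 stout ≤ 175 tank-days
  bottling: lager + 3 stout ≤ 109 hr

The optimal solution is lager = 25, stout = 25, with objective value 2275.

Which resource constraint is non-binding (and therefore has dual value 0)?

malt: 175/175 (binding)
fermentation: 175/175 (binding)
bottling: 100/109 (slack 9)
By complementary slackness, a constraint with positive slack has shadow price 0 → bottling.

bottling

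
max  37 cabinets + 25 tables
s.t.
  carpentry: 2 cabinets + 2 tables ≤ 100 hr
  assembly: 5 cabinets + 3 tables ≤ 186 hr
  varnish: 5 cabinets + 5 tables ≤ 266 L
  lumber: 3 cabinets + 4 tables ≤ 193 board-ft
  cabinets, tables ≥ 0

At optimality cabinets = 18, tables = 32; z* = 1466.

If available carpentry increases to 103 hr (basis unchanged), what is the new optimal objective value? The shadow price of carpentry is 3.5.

Δb = 3, so new z* = 1466 + (3.5)·(3) = 1466 + 10.5 = 1476.5.

1476.5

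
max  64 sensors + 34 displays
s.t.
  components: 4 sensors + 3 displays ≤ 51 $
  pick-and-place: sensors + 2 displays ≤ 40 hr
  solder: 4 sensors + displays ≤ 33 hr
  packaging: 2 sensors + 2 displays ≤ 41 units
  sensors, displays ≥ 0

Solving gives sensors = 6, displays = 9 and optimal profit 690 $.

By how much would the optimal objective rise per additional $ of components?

9

Binding: components and solder. Non-binding: pick-and-place (16 unused), packaging (11 unused).
Since pick-and-place, packaging are not tight, their duals are 0.
From A_Bᵀ y = c: 4·y_components + 4·y_solder = 64; 3·y_components + 1·y_solder = 34.
→ y_components = 9 and y_solder = 7.
Shadow price of components = 9.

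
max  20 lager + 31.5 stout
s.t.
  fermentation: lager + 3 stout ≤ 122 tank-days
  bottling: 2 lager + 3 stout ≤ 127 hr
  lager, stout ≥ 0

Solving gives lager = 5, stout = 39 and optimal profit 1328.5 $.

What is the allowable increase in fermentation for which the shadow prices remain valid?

Binding constraints: fermentation, bottling. The basis is B = [[1,3],[2,3]] with det -3.
Per unit increase in fermentation, x* moves by d = (-1, 0.6667).
The basis stays optimal until lager reaches 0; allowable increase = 5 tank-days.

5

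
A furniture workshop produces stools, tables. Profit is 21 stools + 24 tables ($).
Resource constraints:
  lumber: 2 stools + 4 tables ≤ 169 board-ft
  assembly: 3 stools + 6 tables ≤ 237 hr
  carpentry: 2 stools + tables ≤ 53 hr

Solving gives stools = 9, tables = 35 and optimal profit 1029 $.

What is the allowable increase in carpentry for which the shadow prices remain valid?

105

Binding constraints: assembly, carpentry. The basis is B = [[3,6],[2,1]] with det -9.
Per unit increase in carpentry, x* moves by d = (0.6667, -0.3333).
The basis stays optimal until tables reaches 0; allowable increase = 105 hr.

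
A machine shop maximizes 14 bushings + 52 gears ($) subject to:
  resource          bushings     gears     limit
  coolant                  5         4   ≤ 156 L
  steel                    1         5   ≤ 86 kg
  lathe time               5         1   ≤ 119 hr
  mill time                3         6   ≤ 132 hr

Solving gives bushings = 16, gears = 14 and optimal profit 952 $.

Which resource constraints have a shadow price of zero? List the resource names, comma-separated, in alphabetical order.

coolant: 136/156 (slack 20)
steel: 86/86 (binding)
lathe time: 94/119 (slack 25)
mill time: 132/132 (binding)
By complementary slackness, a constraint with positive slack has shadow price 0 → coolant, lathe time.

coolant, lathe time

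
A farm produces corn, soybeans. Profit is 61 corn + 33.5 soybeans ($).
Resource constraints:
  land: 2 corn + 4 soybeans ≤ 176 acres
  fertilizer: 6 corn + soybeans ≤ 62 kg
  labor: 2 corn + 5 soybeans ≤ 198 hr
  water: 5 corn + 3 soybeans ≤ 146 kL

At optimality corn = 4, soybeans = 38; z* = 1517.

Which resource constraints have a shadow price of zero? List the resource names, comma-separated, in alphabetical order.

land: 160/176 (slack 16)
fertilizer: 62/62 (binding)
labor: 198/198 (binding)
water: 134/146 (slack 12)
By complementary slackness, a constraint with positive slack has shadow price 0 → land, water.

land, water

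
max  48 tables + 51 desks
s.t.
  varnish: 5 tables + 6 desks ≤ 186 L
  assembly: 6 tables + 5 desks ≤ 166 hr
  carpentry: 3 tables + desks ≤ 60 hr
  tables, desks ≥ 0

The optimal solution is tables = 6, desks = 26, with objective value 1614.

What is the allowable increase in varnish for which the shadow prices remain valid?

Binding constraints: varnish, assembly. The basis is B = [[5,6],[6,5]] with det -11.
Per unit increase in varnish, x* moves by d = (-0.4545, 0.5455).
The basis stays optimal until tables reaches 0; allowable increase = 13.2 L.

13.2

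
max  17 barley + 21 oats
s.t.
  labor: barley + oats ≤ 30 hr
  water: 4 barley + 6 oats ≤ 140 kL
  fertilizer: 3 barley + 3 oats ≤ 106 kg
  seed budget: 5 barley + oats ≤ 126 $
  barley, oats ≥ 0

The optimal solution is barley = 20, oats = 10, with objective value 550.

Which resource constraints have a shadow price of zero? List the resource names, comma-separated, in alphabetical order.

fertilizer, seed budget

labor: 30/30 (binding)
water: 140/140 (binding)
fertilizer: 90/106 (slack 16)
seed budget: 110/126 (slack 16)
By complementary slackness, a constraint with positive slack has shadow price 0 → fertilizer, seed budget.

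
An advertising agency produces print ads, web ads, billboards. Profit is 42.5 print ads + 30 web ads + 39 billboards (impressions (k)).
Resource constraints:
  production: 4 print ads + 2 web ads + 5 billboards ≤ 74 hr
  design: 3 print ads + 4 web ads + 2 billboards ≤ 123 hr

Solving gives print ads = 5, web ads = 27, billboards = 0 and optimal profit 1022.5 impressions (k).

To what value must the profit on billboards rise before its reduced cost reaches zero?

At the optimum: production uses 74 of 74 (binding); design uses 123 of 123 (binding).
Dual feasibility on the basic columns requires 4·y_production + 3·y_design = 42.5, 2·y_production + 4·y_design = 30.
→ y_production = 8 and y_design = 3.5.
billboards enters the basis when its profit ≥ yᵀa₃ = 8·5 + 3.5·2 = 47.

47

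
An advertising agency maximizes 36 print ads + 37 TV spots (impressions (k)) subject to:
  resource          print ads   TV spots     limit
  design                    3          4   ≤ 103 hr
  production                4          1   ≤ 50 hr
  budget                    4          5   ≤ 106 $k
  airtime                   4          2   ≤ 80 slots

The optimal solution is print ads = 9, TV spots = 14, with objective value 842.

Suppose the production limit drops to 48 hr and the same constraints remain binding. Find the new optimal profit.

838

Binding: production and budget. Non-binding: design (20 unused), airtime (16 unused).
By complementary slackness, y = 0 for the non-binding constraints.
From A_Bᵀ y = c: 4·y_production + 4·y_budget = 36; 1·y_production + 5·y_budget = 37.
→ y_production = 2 and y_budget = 7.
Δz = y_production·Δb = 2 × (-2) = -4, so new z* = 842 − 4 = 838.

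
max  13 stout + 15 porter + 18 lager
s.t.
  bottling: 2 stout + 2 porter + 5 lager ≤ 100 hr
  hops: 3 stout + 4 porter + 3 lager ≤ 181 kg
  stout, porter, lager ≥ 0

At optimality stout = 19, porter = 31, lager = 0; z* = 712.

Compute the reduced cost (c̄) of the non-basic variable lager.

Check each constraint at x*: bottling 100/100 (tight); hops 181/181 (tight).
The binding rows give the dual system: 2·y_bottling + 3·y_hops = 13 and 2·y_bottling + 4·y_hops = 15.
Solving: y_bottling = 3.5, y_hops = 2.
Reduced cost of lager: c₃ − yᵀa₃ = 18 − (3.5·5 + 2·3) = 18 − 23.5 = -5.5.

-5.5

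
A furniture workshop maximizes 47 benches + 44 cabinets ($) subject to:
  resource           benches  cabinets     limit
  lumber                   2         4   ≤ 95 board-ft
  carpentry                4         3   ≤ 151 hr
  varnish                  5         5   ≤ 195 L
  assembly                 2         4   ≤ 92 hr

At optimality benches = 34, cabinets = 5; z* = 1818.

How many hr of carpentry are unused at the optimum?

carpentry used = 4·34 + 3·5 = 151; slack = 151 − 151 = 0.

0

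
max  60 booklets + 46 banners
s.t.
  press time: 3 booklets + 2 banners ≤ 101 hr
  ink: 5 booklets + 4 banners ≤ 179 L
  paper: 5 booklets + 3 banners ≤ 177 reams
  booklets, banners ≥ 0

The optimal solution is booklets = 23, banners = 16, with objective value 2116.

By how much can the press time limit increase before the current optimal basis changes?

Binding constraints: press time, ink. The basis is B = [[3,2],[5,4]] with det 2.
Per unit increase in press time, x* moves by d = (2, -2.5).
The basis stays optimal until paper becomes binding; allowable increase = 5.6 hr.

5.6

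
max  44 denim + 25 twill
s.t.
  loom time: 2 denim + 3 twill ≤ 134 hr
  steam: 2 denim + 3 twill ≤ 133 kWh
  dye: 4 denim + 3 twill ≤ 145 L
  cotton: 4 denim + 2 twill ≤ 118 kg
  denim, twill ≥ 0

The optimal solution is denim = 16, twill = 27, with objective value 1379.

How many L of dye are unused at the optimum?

0

dye used = 4·16 + 3·27 = 145; slack = 145 − 145 = 0.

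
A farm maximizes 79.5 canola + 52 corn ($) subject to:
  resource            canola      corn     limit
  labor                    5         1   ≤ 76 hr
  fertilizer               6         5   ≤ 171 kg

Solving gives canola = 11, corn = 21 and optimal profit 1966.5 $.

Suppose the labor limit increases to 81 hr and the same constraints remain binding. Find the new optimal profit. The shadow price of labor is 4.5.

1989

Δb = 5, so new z* = 1966.5 + (4.5)·(5) = 1966.5 + 22.5 = 1989.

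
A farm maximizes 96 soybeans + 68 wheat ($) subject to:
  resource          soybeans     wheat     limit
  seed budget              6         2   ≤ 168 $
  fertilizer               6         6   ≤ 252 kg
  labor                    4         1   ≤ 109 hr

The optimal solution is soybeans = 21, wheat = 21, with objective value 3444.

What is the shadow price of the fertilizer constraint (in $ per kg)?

9

Check each constraint at x*: seed budget 168/168 (tight); fertilizer 252/252 (tight); labor 105/109 (slack 4).
Since labor is not tight, its dual is 0.
Dual feasibility on the basic columns requires 6·y_seed budget + 6·y_fertilizer = 96, 2·y_seed budget + 6·y_fertilizer = 68.
→ y_seed budget = 7 and y_fertilizer = 9.
Shadow price of fertilizer = 9.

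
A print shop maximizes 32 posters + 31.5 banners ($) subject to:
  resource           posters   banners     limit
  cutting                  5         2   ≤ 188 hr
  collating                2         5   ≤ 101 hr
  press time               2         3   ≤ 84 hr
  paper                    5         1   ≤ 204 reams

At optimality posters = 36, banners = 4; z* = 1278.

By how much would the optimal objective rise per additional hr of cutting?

At the optimum: cutting uses 188 of 188 (binding); collating uses 92 of 101 (slack = 9); press time uses 84 of 84 (binding); paper uses 184 of 204 (slack = 20).
Slack constraints have shadow price 0 (complementary slackness).
The binding rows give the dual system: 5·y_cutting + 2·y_press time = 32 and 2·y_cutting + 3·y_press time = 31.5.
Solving: y_cutting = 3, y_press time = 8.5.
Shadow price of cutting = 3.

3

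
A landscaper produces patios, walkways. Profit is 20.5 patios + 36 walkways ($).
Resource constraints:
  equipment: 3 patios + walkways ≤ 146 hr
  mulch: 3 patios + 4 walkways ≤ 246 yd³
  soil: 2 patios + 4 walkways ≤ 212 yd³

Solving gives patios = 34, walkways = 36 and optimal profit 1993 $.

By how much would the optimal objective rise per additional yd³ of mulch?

Binding: mulch and soil. Non-binding: equipment (8 unused).
Slack constraints have shadow price 0 (complementary slackness).
From A_Bᵀ y = c: 3·y_mulch + 2·y_soil = 20.5; 4·y_mulch + 4·y_soil = 36.
This yields shadow prices y_mulch = 2.5, y_soil = 6.5.
Shadow price of mulch = 2.5.

2.5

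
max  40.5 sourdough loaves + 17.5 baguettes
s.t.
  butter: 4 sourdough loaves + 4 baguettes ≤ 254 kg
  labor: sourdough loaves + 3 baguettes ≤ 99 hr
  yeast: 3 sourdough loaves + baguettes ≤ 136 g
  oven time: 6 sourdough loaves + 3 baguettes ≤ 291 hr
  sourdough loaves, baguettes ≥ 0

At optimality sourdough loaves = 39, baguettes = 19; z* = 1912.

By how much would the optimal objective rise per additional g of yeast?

5.5

At the optimum: butter uses 232 of 254 (slack = 22); labor uses 96 of 99 (slack = 3); yeast uses 136 of 136 (binding); oven time uses 291 of 291 (binding).
Since butter, labor are not tight, their duals are 0.
From A_Bᵀ y = c: 3·y_yeast + 6·y_oven time = 40.5; 1·y_yeast + 3·y_oven time = 17.5.
→ y_yeast = 5.5 and y_oven time = 4.
Shadow price of yeast = 5.5.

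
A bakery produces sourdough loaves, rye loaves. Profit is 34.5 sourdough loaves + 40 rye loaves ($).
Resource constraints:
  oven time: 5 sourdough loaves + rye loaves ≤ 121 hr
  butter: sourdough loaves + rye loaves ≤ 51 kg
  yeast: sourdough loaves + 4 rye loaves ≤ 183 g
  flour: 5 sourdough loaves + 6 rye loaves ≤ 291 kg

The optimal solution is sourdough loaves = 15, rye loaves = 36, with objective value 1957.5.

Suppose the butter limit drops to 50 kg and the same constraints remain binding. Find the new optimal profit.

Binding: butter and flour. Non-binding: oven time (10 unused), yeast (24 unused).
Since oven time, yeast are not tight, their duals are 0.
From A_Bᵀ y = c: 1·y_butter + 5·y_flour = 34.5; 1·y_butter + 6·y_flour = 40.
→ y_butter = 7 and y_flour = 5.5.
Δz = y_butter·Δb = 7 × (-1) = -7, so new z* = 1957.5 − 7 = 1950.5.

1950.5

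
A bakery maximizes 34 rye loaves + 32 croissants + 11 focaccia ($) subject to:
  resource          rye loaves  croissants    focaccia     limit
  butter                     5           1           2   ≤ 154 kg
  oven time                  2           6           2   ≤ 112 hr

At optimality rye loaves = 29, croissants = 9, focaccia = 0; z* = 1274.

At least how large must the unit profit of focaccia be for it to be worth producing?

Both butter and oven time are binding at x*.
From A_Bᵀ y = c: 5·y_butter + 2·y_oven time = 34; 1·y_butter + 6·y_oven time = 32.
Solving: y_butter = 5, y_oven time = 4.5.
focaccia enters the basis when its profit ≥ yᵀa₃ = 5·2 + 4.5·2 = 19.

19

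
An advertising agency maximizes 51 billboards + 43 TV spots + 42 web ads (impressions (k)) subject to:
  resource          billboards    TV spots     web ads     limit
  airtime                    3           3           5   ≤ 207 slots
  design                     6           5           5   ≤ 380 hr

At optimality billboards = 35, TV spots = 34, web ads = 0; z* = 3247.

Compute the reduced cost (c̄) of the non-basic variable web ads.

Check each constraint at x*: airtime 207/207 (tight); design 380/380 (tight).
Dual feasibility on the basic columns requires 3·y_airtime + 6·y_design = 51, 3·y_airtime + 5·y_design = 43.
→ y_airtime = 1 and y_design = 8.
Reduced cost of web ads: c₃ − yᵀa₃ = 42 − (1·5 + 8·5) = 42 − 45 = -3.

-3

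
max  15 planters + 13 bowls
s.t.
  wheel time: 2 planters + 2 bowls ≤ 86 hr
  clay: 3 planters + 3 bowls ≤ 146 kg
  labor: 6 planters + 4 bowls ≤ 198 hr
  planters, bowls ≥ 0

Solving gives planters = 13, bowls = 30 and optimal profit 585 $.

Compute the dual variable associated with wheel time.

4.5

Check each constraint at x*: wheel time 86/86 (tight); clay 129/146 (slack 17); labor 198/198 (tight).
By complementary slackness, y = 0 for the non-binding constraint.
The binding rows give the dual system: 2·y_wheel time + 6·y_labor = 15 and 2·y_wheel time + 4·y_labor = 13.
Solving: y_wheel time = 4.5, y_labor = 1.
Shadow price of wheel time = 4.5.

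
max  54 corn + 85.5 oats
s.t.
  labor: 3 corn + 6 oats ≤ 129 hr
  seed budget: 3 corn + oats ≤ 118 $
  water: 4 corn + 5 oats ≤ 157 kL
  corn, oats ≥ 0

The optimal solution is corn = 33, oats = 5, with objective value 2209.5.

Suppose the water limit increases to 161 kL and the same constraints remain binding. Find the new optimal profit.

2239.5

Check each constraint at x*: labor 129/129 (tight); seed budget 104/118 (slack 14); water 157/157 (tight).
Slack constraints have shadow price 0 (complementary slackness).
Dual feasibility on the basic columns requires 3·y_labor + 4·y_water = 54, 6·y_labor + 5·y_water = 85.5.
Solving: y_labor = 8, y_water = 7.5.
Δz = y_water·Δb = 7.5 × (4) = 30, so new z* = 2209.5 + 30 = 2239.5.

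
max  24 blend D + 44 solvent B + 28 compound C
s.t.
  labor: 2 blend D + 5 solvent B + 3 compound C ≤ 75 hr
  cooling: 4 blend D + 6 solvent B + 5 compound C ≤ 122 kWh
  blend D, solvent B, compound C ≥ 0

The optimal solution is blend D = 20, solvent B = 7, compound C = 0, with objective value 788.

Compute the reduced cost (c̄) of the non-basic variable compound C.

Check each constraint at x*: labor 75/75 (tight); cooling 122/122 (tight).
The binding rows give the dual system: 2·y_labor + 4·y_cooling = 24 and 5·y_labor + 6·y_cooling = 44.
Solving: y_labor = 4, y_cooling = 4.
Reduced cost of compound C: c₃ − yᵀa₃ = 28 − (4·3 + 4·5) = 28 − 32 = -4.

-4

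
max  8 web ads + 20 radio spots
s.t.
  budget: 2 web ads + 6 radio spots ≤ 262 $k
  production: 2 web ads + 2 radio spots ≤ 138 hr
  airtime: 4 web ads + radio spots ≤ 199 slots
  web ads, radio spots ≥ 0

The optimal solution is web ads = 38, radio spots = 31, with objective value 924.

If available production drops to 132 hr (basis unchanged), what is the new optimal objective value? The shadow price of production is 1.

918

Δb = -6, so new z* = 924 + (1)·(-6) = 924 − 6 = 918.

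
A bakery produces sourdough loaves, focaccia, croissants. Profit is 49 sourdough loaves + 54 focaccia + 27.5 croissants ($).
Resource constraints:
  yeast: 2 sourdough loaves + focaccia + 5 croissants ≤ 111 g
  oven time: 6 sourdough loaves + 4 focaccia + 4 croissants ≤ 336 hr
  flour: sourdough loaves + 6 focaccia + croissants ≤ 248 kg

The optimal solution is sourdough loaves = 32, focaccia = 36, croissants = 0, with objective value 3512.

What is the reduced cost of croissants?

-6.5

Binding: oven time and flour. Non-binding: yeast (11 unused).
Slack constraints have shadow price 0 (complementary slackness).
The binding rows give the dual system: 6·y_oven time + 1·y_flour = 49 and 4·y_oven time + 6·y_flour = 54.
Solving: y_oven time = 7.5, y_flour = 4.
Reduced cost of croissants: c₃ − yᵀa₃ = 27.5 − (7.5·4 + 4·1) = 27.5 − 34 = -6.5.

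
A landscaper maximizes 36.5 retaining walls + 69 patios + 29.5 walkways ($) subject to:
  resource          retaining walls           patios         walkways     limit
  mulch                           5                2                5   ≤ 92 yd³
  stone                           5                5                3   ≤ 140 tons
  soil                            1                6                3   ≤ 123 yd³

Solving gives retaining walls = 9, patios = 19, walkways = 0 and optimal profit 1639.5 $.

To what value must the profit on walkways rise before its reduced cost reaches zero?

Check each constraint at x*: mulch 83/92 (slack 9); stone 140/140 (tight); soil 123/123 (tight).
Slack constraints have shadow price 0 (complementary slackness).
The binding rows give the dual system: 5·y_stone + 1·y_soil = 36.5 and 5·y_stone + 6·y_soil = 69.
Solving: y_stone = 6, y_soil = 6.5.
walkways enters the basis when its profit ≥ yᵀa₃ = 6·3 + 6.5·3 = 37.5.

37.5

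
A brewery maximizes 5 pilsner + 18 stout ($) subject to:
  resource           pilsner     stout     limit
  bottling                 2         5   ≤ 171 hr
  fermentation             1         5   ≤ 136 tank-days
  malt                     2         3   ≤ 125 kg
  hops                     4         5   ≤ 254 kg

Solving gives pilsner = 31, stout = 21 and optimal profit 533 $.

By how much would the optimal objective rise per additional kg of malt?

Binding: fermentation and malt. Non-binding: bottling (4 unused), hops (25 unused).
By complementary slackness, y = 0 for the non-binding constraints.
Dual feasibility on the basic columns requires 1·y_fermentation + 2·y_malt = 5, 5·y_fermentation + 3·y_malt = 18.
Solving: y_fermentation = 3, y_malt = 1.
Shadow price of malt = 1.

1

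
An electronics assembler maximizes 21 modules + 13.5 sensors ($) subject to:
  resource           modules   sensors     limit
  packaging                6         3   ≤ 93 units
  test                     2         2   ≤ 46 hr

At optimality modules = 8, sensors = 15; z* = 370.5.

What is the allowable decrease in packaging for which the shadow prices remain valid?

24

Binding constraints: packaging, test. The basis is B = [[6,3],[2,2]] with det 6.
Per unit decrease in packaging, x* moves by d = (-0.3333, 0.3333).
The basis stays optimal until modules reaches 0; allowable decrease = 24 units.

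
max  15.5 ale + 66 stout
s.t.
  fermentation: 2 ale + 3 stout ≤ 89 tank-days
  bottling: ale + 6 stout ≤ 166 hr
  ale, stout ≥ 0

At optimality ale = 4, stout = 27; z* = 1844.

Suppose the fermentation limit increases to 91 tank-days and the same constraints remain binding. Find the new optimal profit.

Check each constraint at x*: fermentation 89/89 (tight); bottling 166/166 (tight).
Dual feasibility on the basic columns requires 2·y_fermentation + 1·y_bottling = 15.5, 3·y_fermentation + 6·y_bottling = 66.
Solving: y_fermentation = 3, y_bottling = 9.5.
Δz = y_fermentation·Δb = 3 × (2) = 6, so new z* = 1844 + 6 = 1850.

1850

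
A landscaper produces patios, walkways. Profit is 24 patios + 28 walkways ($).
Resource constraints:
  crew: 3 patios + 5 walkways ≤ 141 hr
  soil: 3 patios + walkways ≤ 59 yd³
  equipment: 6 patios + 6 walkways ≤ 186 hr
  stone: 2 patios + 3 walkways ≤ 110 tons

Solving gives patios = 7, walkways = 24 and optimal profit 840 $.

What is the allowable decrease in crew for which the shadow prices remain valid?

14

Binding constraints: crew, equipment. The basis is B = [[3,5],[6,6]] with det -12.
Per unit decrease in crew, x* moves by d = (0.5, -0.5).
The basis stays optimal until soil becomes binding; allowable decrease = 14 hr.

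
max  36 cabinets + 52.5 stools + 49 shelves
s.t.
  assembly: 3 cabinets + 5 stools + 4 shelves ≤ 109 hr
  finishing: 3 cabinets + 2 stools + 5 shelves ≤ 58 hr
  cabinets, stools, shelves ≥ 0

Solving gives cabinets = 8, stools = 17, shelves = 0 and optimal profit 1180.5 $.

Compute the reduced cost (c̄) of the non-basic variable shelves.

-1.5

Check each constraint at x*: assembly 109/109 (tight); finishing 58/58 (tight).
The binding rows give the dual system: 3·y_assembly + 3·y_finishing = 36 and 5·y_assembly + 2·y_finishing = 52.5.
→ y_assembly = 9.5 and y_finishing = 2.5.
Reduced cost of shelves: c₃ − yᵀa₃ = 49 − (9.5·4 + 2.5·5) = 49 − 50.5 = -1.5.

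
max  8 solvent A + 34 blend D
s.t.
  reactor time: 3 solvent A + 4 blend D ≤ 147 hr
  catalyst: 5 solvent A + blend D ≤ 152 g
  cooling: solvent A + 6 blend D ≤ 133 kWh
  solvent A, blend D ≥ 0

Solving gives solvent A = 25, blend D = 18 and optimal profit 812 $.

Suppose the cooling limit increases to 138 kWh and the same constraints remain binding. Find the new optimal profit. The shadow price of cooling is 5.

837

Δb = 5, so new z* = 812 + (5)·(5) = 812 + 25 = 837.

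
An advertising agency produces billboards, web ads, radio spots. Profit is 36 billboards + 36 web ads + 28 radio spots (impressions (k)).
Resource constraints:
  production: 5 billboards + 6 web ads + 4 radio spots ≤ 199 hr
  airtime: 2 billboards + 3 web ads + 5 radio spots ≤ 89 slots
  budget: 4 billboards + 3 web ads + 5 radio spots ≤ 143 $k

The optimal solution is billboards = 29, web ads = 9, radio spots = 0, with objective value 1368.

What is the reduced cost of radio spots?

Check each constraint at x*: production 199/199 (tight); airtime 85/89 (slack 4); budget 143/143 (tight).
Slack constraints have shadow price 0 (complementary slackness).
From A_Bᵀ y = c: 5·y_production + 4·y_budget = 36; 6·y_production + 3·y_budget = 36.
Solving: y_production = 4, y_budget = 4.
Reduced cost of radio spots: c₃ − yᵀa₃ = 28 − (4·4 + 4·5) = 28 − 36 = -8.

-8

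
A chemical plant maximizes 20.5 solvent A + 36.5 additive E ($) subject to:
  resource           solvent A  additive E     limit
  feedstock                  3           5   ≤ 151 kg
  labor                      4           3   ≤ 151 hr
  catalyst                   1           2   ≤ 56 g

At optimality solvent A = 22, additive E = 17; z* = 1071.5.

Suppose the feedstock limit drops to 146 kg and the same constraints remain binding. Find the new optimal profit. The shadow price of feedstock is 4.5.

Δb = -5, so new z* = 1071.5 + (4.5)·(-5) = 1071.5 − 22.5 = 1049.

1049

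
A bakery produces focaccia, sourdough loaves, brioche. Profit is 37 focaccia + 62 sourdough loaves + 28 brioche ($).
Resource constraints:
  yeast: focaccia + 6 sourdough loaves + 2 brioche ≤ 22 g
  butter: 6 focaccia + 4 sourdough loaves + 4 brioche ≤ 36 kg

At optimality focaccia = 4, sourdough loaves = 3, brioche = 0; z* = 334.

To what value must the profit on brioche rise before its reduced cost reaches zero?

34

Check each constraint at x*: yeast 22/22 (tight); butter 36/36 (tight).
From A_Bᵀ y = c: 1·y_yeast + 6·y_butter = 37; 6·y_yeast + 4·y_butter = 62.
→ y_yeast = 7 and y_butter = 5.
brioche enters the basis when its profit ≥ yᵀa₃ = 7·2 + 5·4 = 34.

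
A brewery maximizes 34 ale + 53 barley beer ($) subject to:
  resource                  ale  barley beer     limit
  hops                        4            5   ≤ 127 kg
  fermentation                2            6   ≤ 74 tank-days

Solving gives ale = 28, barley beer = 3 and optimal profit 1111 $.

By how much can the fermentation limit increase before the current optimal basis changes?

78.4

Binding constraints: hops, fermentation. The basis is B = [[4,5],[2,6]] with det 14.
Per unit increase in fermentation, x* moves by d = (-0.3571, 0.2857).
The basis stays optimal until ale reaches 0; allowable increase = 78.4 tank-days.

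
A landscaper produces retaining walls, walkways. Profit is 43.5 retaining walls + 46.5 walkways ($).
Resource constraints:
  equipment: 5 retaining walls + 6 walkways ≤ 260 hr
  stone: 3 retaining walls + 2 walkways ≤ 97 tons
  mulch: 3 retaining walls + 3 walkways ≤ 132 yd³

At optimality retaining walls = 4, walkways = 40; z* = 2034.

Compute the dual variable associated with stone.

0

At the optimum: equipment uses 260 of 260 (binding); stone uses 92 of 97 (slack = 5); mulch uses 132 of 132 (binding).
Since stone is not tight, its dual is 0.
From A_Bᵀ y = c: 5·y_equipment + 3·y_mulch = 43.5; 6·y_equipment + 3·y_mulch = 46.5.
→ y_equipment = 3 and y_mulch = 9.5.
Shadow price of stone = 0.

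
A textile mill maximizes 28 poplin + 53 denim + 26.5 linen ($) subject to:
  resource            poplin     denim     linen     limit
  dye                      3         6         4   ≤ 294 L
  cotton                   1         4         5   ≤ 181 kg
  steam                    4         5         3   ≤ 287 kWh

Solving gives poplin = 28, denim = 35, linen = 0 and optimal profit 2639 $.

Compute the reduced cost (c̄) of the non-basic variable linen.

-8.5

At the optimum: dye uses 294 of 294 (binding); cotton uses 168 of 181 (slack = 13); steam uses 287 of 287 (binding).
Slack constraints have shadow price 0 (complementary slackness).
From A_Bᵀ y = c: 3·y_dye + 4·y_steam = 28; 6·y_dye + 5·y_steam = 53.
This yields shadow prices y_dye = 8, y_steam = 1.
Reduced cost of linen: c₃ − yᵀa₃ = 26.5 − (8·4 + 1·3) = 26.5 − 35 = -8.5.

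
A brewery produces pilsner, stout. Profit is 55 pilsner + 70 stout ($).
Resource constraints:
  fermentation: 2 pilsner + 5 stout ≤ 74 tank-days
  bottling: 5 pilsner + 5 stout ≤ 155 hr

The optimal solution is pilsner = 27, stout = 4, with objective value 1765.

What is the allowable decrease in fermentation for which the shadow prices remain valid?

12

Binding constraints: fermentation, bottling. The basis is B = [[2,5],[5,5]] with det -15.
Per unit decrease in fermentation, x* moves by d = (0.3333, -0.3333).
The basis stays optimal until stout reaches 0; allowable decrease = 12 tank-days.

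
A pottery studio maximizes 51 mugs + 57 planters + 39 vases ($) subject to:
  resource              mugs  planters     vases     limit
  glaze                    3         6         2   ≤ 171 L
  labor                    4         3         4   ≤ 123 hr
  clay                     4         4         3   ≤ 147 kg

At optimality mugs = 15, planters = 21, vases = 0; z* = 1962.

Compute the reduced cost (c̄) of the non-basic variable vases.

-7

At the optimum: glaze uses 171 of 171 (binding); labor uses 123 of 123 (binding); clay uses 144 of 147 (slack = 3).
Slack constraints have shadow price 0 (complementary slackness).
Dual feasibility on the basic columns requires 3·y_glaze + 4·y_labor = 51, 6·y_glaze + 3·y_labor = 57.
→ y_glaze = 5 and y_labor = 9.
Reduced cost of vases: c₃ − yᵀa₃ = 39 − (5·2 + 9·4) = 39 − 46 = -7.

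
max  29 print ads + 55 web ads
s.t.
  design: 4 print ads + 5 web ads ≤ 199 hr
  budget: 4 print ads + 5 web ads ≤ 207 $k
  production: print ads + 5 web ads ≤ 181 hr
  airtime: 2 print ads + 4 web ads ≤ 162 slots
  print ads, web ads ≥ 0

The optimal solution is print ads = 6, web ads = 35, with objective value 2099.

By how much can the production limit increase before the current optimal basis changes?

Binding constraints: design, production. The basis is B = [[4,5],[1,5]] with det 15.
Per unit increase in production, x* moves by d = (-0.3333, 0.2667).
The basis stays optimal until print ads reaches 0; allowable increase = 18 hr.

18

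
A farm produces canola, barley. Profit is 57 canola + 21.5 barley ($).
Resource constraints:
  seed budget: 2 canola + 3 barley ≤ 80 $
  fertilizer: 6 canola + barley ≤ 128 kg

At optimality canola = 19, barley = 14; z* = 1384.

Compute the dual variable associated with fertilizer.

Check each constraint at x*: seed budget 80/80 (tight); fertilizer 128/128 (tight).
From A_Bᵀ y = c: 2·y_seed budget + 6·y_fertilizer = 57; 3·y_seed budget + 1·y_fertilizer = 21.5.
→ y_seed budget = 4.5 and y_fertilizer = 8.
Shadow price of fertilizer = 8.

8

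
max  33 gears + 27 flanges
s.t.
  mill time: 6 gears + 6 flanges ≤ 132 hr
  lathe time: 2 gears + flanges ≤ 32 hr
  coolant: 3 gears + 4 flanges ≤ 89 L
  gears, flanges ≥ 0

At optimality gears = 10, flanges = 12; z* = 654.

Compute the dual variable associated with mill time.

3.5

Binding: mill time and lathe time. Non-binding: coolant (11 unused).
Slack constraints have shadow price 0 (complementary slackness).
From A_Bᵀ y = c: 6·y_mill time + 2·y_lathe time = 33; 6·y_mill time + 1·y_lathe time = 27.
→ y_mill time = 3.5 and y_lathe time = 6.
Shadow price of mill time = 3.5.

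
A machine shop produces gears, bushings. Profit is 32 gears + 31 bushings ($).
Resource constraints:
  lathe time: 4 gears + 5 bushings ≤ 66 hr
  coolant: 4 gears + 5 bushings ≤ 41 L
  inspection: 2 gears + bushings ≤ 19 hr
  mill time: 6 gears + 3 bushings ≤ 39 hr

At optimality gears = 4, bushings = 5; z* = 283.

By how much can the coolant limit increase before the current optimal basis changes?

24

Binding constraints: coolant, mill time. The basis is B = [[4,5],[6,3]] with det -18.
Per unit increase in coolant, x* moves by d = (-0.1667, 0.3333).
The basis stays optimal until gears reaches 0; allowable increase = 24 L.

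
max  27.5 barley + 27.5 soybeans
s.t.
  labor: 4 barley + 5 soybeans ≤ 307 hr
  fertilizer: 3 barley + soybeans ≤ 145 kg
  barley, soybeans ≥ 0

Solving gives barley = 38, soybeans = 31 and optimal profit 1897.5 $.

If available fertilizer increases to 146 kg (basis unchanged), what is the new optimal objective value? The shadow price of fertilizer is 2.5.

1900

Δb = 1, so new z* = 1897.5 + (2.5)·(1) = 1897.5 + 2.5 = 1900.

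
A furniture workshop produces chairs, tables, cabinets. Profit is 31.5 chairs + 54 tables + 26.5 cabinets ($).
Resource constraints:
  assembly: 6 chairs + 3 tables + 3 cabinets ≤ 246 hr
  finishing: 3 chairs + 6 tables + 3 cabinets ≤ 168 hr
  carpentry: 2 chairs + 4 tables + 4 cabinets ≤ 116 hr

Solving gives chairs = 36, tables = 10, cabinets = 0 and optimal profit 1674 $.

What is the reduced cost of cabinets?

-2

At the optimum: assembly uses 246 of 246 (binding); finishing uses 168 of 168 (binding); carpentry uses 112 of 116 (slack = 4).
By complementary slackness, y = 0 for the non-binding constraint.
The binding rows give the dual system: 6·y_assembly + 3·y_finishing = 31.5 and 3·y_assembly + 6·y_finishing = 54.
→ y_assembly = 1 and y_finishing = 8.5.
Reduced cost of cabinets: c₃ − yᵀa₃ = 26.5 − (1·3 + 8.5·3) = 26.5 − 28.5 = -2.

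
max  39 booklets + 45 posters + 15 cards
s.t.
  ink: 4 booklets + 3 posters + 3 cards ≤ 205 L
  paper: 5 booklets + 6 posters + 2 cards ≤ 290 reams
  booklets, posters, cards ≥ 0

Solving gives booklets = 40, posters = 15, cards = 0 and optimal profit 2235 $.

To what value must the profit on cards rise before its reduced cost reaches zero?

Check each constraint at x*: ink 205/205 (tight); paper 290/290 (tight).
Dual feasibility on the basic columns requires 4·y_ink + 5·y_paper = 39, 3·y_ink + 6·y_paper = 45.
→ y_ink = 1 and y_paper = 7.
cards enters the basis when its profit ≥ yᵀa₃ = 1·3 + 7·2 = 17.

17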